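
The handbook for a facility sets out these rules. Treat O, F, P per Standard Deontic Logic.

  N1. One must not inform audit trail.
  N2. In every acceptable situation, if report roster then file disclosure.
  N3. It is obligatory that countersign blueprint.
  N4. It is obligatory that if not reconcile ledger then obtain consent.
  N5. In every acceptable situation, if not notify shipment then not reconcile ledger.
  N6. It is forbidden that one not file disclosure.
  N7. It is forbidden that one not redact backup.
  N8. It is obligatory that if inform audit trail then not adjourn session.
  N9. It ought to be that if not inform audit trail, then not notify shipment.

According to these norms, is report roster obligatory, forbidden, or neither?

Premise 2 is O(report_roster → file_disclosure); even if O(file_disclosure) held, inferring O(report_roster) would be affirming the consequent — invalid.
No premise or chain of K-axiom applications forces O(report_roster), and none forces O(¬report_roster). So report_roster is neither obligatory nor forbidden under these norms.

Neither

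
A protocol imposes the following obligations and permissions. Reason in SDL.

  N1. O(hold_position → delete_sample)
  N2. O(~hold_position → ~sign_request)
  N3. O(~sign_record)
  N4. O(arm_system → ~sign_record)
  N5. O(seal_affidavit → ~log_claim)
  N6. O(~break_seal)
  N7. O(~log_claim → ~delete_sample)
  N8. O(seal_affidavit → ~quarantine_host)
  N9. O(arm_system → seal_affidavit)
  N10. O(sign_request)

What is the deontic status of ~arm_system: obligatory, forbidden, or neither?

Obligatory

Premise 10 states O(sign_request) outright.
Premise 2 is O(~hold_position → ~sign_request); contrapositively O(sign_request → hold_position). Since O(sign_request) holds, K gives O(hold_position).
With premise 1, O(hold_position → delete_sample), the K-axiom yields O(delete_sample).
The contrapositive of premise 7 (O(~log_claim → ~delete_sample)) is O(delete_sample → log_claim), and O(delete_sample) is already established, so O(log_claim).
Premise 5 is O(seal_affidavit → ~log_claim); contrapositively O(log_claim → ~seal_affidavit). Since O(log_claim) holds, K gives O(~seal_affidavit).
Premise 9 is O(arm_system → seal_affidavit); contrapositively O(~seal_affidavit → ~arm_system). Since O(~seal_affidavit) holds, K gives O(~arm_system).
Premises 3, 4, 6, 8 do not contribute to this derivation.
Hence ~arm_system is obligatory.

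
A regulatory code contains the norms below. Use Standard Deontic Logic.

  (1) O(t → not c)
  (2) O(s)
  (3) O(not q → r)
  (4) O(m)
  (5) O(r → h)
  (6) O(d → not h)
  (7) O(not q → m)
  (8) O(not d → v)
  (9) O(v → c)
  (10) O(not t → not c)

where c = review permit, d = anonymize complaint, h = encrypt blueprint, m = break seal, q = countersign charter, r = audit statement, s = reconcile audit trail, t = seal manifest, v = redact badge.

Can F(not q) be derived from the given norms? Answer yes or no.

By case analysis on not t: premise 10 gives O(not t → not c) and premise 1 gives O(t → not c), so O(not c) either way.
Premise 9 is O(v → c); contrapositively O(not c → not v). Since O(not c) holds, K gives O(not v).
The contrapositive of premise 8 (O(not d → v)) is O(not v → d), and O(not v) is already established, so O(d).
Applying K to premise 6 (O(d → not h)) and O(d) yields O(not h).
Premise 5 is O(r → h); contrapositively O(not h → not r). Since O(not h) holds, K gives O(not r).
Premise 3 is O(not q → r); contrapositively O(not r → q). Since O(not r) holds, K gives O(q).
Premises 2, 4, 7 do not contribute to this derivation.
So O(q) holds, i.e. F(not q). The claim follows.

Yes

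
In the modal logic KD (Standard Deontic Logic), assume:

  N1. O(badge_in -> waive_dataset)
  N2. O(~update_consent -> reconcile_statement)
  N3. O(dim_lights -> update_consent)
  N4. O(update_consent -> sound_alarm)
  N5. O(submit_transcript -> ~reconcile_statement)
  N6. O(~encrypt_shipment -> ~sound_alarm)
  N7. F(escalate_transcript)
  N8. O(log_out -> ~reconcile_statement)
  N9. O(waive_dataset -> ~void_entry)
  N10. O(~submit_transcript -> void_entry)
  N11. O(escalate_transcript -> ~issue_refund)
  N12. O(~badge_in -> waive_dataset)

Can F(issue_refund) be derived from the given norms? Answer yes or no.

Premise 11 is O(escalate_transcript -> ~issue_refund), but O(escalate_transcript) is not derivable from the premises, so it does not yield O(~issue_refund).
No other premise forces O(~issue_refund). An ideal world satisfying every premise can still have issue_refund true, so F(issue_refund) is not derivable.

No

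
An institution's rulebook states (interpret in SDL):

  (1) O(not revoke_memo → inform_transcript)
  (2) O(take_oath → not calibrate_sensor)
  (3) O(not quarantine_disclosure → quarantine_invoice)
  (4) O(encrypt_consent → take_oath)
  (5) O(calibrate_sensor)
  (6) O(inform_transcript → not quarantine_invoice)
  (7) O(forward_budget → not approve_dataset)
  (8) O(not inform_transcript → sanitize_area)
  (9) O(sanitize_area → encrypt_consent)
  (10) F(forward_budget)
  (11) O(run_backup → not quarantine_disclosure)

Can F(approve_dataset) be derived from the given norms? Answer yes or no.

Premise 7 is O(forward_budget → not approve_dataset), but O(forward_budget) is not derivable from the premises, so it does not yield O(not approve_dataset).
No other premise forces O(not approve_dataset). An ideal world satisfying every premise can still have approve_dataset true, so F(approve_dataset) is not derivable.

No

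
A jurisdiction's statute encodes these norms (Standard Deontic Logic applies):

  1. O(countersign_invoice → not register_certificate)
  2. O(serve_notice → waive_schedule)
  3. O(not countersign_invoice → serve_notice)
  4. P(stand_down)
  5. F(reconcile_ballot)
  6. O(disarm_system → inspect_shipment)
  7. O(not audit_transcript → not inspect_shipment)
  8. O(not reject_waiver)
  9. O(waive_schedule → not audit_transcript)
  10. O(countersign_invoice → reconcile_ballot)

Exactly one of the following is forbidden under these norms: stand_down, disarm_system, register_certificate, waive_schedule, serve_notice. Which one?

F(reconcile_ballot) at premise 5 means O(not reconcile_ballot).
Premise 10, O(countersign_invoice → reconcile_ballot), contraposes to O(not reconcile_ballot → not countersign_invoice); with O(not reconcile_ballot) we get O(not countersign_invoice).
With premise 3, O(not countersign_invoice → serve_notice), the K-axiom yields O(serve_notice).
Applying K to premise 2 (O(serve_notice → waive_schedule)) and O(serve_notice) yields O(waive_schedule).
With premise 9, O(waive_schedule → not audit_transcript), the K-axiom yields O(not audit_transcript).
Premise 7 is O(not audit_transcript → not inspect_shipment); since O(not audit_transcript), deontic closure gives O(not inspect_shipment).
Premise 6, O(disarm_system → inspect_shipment), contraposes to O(not inspect_shipment → not disarm_system); with O(not inspect_shipment) we get O(not disarm_system).
So O(not disarm_system) holds, i.e. disarm_system is forbidden. None of the other listed options is forbidden under the premises.

disarm_system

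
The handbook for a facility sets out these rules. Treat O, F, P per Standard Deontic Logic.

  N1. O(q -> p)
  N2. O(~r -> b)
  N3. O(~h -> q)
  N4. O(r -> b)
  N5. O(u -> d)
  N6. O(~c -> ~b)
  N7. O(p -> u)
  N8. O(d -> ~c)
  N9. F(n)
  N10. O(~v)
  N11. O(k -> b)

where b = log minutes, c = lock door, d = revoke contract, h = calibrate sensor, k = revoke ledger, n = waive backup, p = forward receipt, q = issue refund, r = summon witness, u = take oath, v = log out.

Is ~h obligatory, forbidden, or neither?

Premises 2 and 4 cover both cases: O(~r -> b) and O(r -> b). Since ~r ∨ r is a tautology, O(b) follows.
The contrapositive of premise 6 (O(~c -> ~b)) is O(b -> c), and O(b) is already established, so O(c).
The contrapositive of premise 8 (O(d -> ~c)) is O(c -> ~d), and O(c) is already established, so O(~d).
Premise 5, O(u -> d), contraposes to O(~d -> ~u); with O(~d) we get O(~u).
Premise 7, O(p -> u), contraposes to O(~u -> ~p); with O(~u) we get O(~p).
The contrapositive of premise 1 (O(q -> p)) is O(~p -> ~q), and O(~p) is already established, so O(~q).
Premise 3, O(~h -> q), contraposes to O(~q -> h); with O(~q) we get O(h).
Premises 9, 10, 11 do not contribute to this derivation.
Thus O(h), which is F(~h): ~h is forbidden.

Forbidden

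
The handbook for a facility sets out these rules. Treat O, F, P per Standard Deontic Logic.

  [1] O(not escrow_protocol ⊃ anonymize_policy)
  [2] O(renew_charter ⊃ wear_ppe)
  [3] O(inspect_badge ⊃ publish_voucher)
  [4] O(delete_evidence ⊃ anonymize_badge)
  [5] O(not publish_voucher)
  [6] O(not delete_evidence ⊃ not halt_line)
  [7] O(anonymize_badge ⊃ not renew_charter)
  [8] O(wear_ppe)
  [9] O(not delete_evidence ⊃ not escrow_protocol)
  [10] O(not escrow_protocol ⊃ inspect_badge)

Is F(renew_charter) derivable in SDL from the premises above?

Yes

From premise 5 we have O(not publish_voucher).
Premise 3 is O(inspect_badge ⊃ publish_voucher); contrapositively O(not publish_voucher ⊃ not inspect_badge). Since O(not publish_voucher) holds, K gives O(not inspect_badge).
The contrapositive of premise 10 (O(not escrow_protocol ⊃ inspect_badge)) is O(not inspect_badge ⊃ escrow_protocol), and O(not inspect_badge) is already established, so O(escrow_protocol).
Premise 9, O(not delete_evidence ⊃ not escrow_protocol), contraposes to O(escrow_protocol ⊃ delete_evidence); with O(escrow_protocol) we get O(delete_evidence).
From O(delete_evidence) and premise 4, O(delete_evidence ⊃ anonymize_badge), we obtain O(anonymize_badge).
With premise 7, O(anonymize_badge ⊃ not renew_charter), the K-axiom yields O(not renew_charter).
Premises 1, 2, 6, 8 do not contribute to this derivation.
So O(not renew_charter) holds, i.e. F(renew_charter). The claim follows.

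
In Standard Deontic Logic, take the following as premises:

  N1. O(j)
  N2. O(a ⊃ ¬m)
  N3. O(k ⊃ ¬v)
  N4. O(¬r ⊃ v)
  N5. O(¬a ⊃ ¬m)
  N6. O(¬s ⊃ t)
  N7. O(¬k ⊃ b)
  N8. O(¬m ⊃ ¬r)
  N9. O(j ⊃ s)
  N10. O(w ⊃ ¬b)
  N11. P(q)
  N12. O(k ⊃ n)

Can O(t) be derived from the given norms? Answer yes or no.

No

Premise 6 is O(¬s ⊃ t), but O(¬s) is not derivable from the premises, so it does not yield O(t).
No other premise forces O(t). An ideal world satisfying every premise can still have t false, so O(t) is not derivable.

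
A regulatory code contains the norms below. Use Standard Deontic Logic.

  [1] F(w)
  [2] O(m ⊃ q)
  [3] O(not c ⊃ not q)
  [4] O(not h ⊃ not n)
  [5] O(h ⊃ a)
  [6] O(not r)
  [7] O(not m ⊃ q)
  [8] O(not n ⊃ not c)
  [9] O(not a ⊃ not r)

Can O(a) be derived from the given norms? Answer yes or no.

Yes

Premises 2 and 7 cover both cases: O(m ⊃ q) and O(not m ⊃ q). Since m ∨ not m is a tautology, O(q) follows.
Premise 3 is O(not c ⊃ not q); contrapositively O(q ⊃ c). Since O(q) holds, K gives O(c).
The contrapositive of premise 8 (O(not n ⊃ not c)) is O(c ⊃ n), and O(c) is already established, so O(n).
The contrapositive of premise 4 (O(not h ⊃ not n)) is O(n ⊃ h), and O(n) is already established, so O(h).
Applying K to premise 5 (O(h ⊃ a)) and O(h) yields O(a).
Premises 1, 6, 9 do not contribute to this derivation.
So O(a) follows.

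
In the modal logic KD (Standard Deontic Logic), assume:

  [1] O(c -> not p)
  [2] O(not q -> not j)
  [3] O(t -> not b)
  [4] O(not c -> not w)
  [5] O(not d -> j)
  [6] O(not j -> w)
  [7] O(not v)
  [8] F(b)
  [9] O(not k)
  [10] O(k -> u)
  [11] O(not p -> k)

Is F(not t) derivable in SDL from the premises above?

Premise 3 is O(t -> not b); even if O(not b) held, inferring O(t) would be affirming the consequent — invalid.
No other premise forces O(t). An ideal world satisfying every premise can still have not t true, so F(not t) is not derivable.

No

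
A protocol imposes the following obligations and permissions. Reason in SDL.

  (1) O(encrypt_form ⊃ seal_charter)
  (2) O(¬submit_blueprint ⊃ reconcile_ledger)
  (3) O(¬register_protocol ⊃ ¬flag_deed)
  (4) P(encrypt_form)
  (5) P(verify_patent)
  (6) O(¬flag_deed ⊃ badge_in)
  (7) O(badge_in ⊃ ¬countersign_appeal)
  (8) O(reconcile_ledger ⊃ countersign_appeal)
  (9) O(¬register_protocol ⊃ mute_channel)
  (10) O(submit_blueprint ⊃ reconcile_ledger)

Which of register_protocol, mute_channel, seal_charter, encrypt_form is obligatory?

register_protocol

By case analysis on submit_blueprint: premise 10 gives O(submit_blueprint ⊃ reconcile_ledger) and premise 2 gives O(¬submit_blueprint ⊃ reconcile_ledger), so O(reconcile_ledger) either way.
With premise 8, O(reconcile_ledger ⊃ countersign_appeal), the K-axiom yields O(countersign_appeal).
Premise 7 is O(badge_in ⊃ ¬countersign_appeal); contrapositively O(countersign_appeal ⊃ ¬badge_in). Since O(countersign_appeal) holds, K gives O(¬badge_in).
Premise 6, O(¬flag_deed ⊃ badge_in), contraposes to O(¬badge_in ⊃ flag_deed); with O(¬badge_in) we get O(flag_deed).
Premise 3 is O(¬register_protocol ⊃ ¬flag_deed); contrapositively O(flag_deed ⊃ register_protocol). Since O(flag_deed) holds, K gives O(register_protocol).
So O(register_protocol) holds — register_protocol is obligatory. None of the other listed options is made obligatory by any chain of premises.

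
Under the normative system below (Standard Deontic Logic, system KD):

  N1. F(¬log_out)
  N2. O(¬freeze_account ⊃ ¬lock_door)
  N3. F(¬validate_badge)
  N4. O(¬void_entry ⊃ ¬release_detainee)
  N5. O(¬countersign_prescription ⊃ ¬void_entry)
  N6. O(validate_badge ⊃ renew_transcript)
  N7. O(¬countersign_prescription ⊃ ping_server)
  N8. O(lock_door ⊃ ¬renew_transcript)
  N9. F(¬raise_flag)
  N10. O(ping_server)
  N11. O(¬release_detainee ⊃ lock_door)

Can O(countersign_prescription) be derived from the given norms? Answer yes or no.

Premise 3 is F(¬validate_badge), i.e. O(validate_badge).
Applying K to premise 6 (O(validate_badge ⊃ renew_transcript)) and O(validate_badge) yields O(renew_transcript).
Premise 8 is O(lock_door ⊃ ¬renew_transcript); contrapositively O(renew_transcript ⊃ ¬lock_door). Since O(renew_transcript) holds, K gives O(¬lock_door).
The contrapositive of premise 11 (O(¬release_detainee ⊃ lock_door)) is O(¬lock_door ⊃ release_detainee), and O(¬lock_door) is already established, so O(release_detainee).
Premise 4, O(¬void_entry ⊃ ¬release_detainee), contraposes to O(release_detainee ⊃ void_entry); with O(release_detainee) we get O(void_entry).
The contrapositive of premise 5 (O(¬countersign_prescription ⊃ ¬void_entry)) is O(void_entry ⊃ countersign_prescription), and O(void_entry) is already established, so O(countersign_prescription).
Premises 1, 2, 7, 9, 10 do not contribute to this derivation.
So O(countersign_prescription) follows.

Yes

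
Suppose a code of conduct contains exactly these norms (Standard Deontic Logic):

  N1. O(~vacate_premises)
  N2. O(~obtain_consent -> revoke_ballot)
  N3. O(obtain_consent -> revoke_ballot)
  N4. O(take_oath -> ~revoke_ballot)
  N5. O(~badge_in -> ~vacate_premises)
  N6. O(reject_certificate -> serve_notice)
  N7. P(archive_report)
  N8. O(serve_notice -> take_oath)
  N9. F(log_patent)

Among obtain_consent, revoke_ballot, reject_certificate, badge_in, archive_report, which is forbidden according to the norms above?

reject_certificate

Premises 2 and 3 are O(~obtain_consent -> revoke_ballot) and O(obtain_consent -> revoke_ballot); every ideal world satisfies ~obtain_consent or obtain_consent, so in either case revoke_ballot holds — hence O(revoke_ballot).
The contrapositive of premise 4 (O(take_oath -> ~revoke_ballot)) is O(revoke_ballot -> ~take_oath), and O(revoke_ballot) is already established, so O(~take_oath).
The contrapositive of premise 8 (O(serve_notice -> take_oath)) is O(~take_oath -> ~serve_notice), and O(~take_oath) is already established, so O(~serve_notice).
The contrapositive of premise 6 (O(reject_certificate -> serve_notice)) is O(~serve_notice -> ~reject_certificate), and O(~serve_notice) is already established, so O(~reject_certificate).
So O(~reject_certificate) holds, i.e. reject_certificate is forbidden. None of the other listed options is forbidden under the premises.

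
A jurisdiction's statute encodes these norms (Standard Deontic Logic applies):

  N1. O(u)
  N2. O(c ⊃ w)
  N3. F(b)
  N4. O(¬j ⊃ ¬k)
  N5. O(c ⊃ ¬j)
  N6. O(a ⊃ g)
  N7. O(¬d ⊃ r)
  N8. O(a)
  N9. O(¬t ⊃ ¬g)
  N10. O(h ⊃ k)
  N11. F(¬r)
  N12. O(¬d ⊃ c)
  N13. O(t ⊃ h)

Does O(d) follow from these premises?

Premise 8 gives O(a).
From O(a) and premise 6, O(a ⊃ g), we obtain O(g).
Premise 9 is O(¬t ⊃ ¬g); contrapositively O(g ⊃ t). Since O(g) holds, K gives O(t).
With premise 13, O(t ⊃ h), the K-axiom yields O(h).
Premise 10 is O(h ⊃ k); since O(h), deontic closure gives O(k).
The contrapositive of premise 4 (O(¬j ⊃ ¬k)) is O(k ⊃ j), and O(k) is already established, so O(j).
Premise 5 is O(c ⊃ ¬j); contrapositively O(j ⊃ ¬c). Since O(j) holds, K gives O(¬c).
Premise 12, O(¬d ⊃ c), contraposes to O(¬c ⊃ d); with O(¬c) we get O(d).
Premises 1, 2, 3, 7, 11 do not contribute to this derivation.
So O(d) follows.

Yes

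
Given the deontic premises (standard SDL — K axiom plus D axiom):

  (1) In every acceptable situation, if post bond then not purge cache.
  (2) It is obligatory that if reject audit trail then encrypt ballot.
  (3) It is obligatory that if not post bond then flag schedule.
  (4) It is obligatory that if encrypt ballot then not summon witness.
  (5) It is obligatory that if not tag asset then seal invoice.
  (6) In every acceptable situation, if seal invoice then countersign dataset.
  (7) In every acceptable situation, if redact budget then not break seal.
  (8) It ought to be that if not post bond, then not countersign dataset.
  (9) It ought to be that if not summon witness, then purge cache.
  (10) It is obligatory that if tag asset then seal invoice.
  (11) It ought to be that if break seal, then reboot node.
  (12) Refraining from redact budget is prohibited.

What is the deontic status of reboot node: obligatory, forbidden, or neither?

Neither

Premise 11 is O(break_seal → reboot_node), but O(break_seal) is not derivable from the premises, so it does not yield O(reboot_node).
No premise or chain of K-axiom applications forces O(reboot_node), and none forces O(¬reboot_node). So reboot_node is neither obligatory nor forbidden under these norms.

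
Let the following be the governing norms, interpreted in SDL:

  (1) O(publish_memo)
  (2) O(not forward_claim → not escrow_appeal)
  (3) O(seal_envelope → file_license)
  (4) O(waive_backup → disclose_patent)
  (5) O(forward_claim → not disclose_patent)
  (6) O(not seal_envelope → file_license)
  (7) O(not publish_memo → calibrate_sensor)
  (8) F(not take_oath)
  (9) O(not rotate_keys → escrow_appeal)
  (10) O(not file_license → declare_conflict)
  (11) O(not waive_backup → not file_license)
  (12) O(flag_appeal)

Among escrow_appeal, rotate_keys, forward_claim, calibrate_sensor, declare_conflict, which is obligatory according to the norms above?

By case analysis on seal_envelope: premise 3 gives O(seal_envelope → file_license) and premise 6 gives O(not seal_envelope → file_license), so O(file_license) either way.
The contrapositive of premise 11 (O(not waive_backup → not file_license)) is O(file_license → waive_backup), and O(file_license) is already established, so O(waive_backup).
Premise 4 is O(waive_backup → disclose_patent); since O(waive_backup), deontic closure gives O(disclose_patent).
The contrapositive of premise 5 (O(forward_claim → not disclose_patent)) is O(disclose_patent → not forward_claim), and O(disclose_patent) is already established, so O(not forward_claim).
Premise 2 is O(not forward_claim → not escrow_appeal); since O(not forward_claim), deontic closure gives O(not escrow_appeal).
Premise 9, O(not rotate_keys → escrow_appeal), contraposes to O(not escrow_appeal → rotate_keys); with O(not escrow_appeal) we get O(rotate_keys).
So O(rotate_keys) holds — rotate_keys is obligatory. None of the other listed options is made obligatory by any chain of premises.

rotate_keys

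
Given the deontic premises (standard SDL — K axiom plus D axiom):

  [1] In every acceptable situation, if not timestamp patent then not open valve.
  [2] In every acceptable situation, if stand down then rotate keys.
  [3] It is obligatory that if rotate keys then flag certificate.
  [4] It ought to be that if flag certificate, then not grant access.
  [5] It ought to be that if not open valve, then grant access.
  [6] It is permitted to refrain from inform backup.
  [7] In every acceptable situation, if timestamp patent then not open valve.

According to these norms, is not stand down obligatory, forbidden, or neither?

Premises 1 and 7 cover both cases: O(¬timestamp_patent → ¬open_valve) and O(timestamp_patent → ¬open_valve). Since ¬timestamp_patent ∨ timestamp_patent is a tautology, O(¬open_valve) follows.
From O(¬open_valve) and premise 5, O(¬open_valve → grant_access), we obtain O(grant_access).
Premise 4, O(flag_certificate → ¬grant_access), contraposes to O(grant_access → ¬flag_certificate); with O(grant_access) we get O(¬flag_certificate).
Premise 3 is O(rotate_keys → flag_certificate); contrapositively O(¬flag_certificate → ¬rotate_keys). Since O(¬flag_certificate) holds, K gives O(¬rotate_keys).
Premise 2, O(stand_down → rotate_keys), contraposes to O(¬rotate_keys → ¬stand_down); with O(¬rotate_keys) we get O(¬stand_down).
Premise 6 does not contribute to this derivation.
Hence ¬stand_down is obligatory.

Obligatory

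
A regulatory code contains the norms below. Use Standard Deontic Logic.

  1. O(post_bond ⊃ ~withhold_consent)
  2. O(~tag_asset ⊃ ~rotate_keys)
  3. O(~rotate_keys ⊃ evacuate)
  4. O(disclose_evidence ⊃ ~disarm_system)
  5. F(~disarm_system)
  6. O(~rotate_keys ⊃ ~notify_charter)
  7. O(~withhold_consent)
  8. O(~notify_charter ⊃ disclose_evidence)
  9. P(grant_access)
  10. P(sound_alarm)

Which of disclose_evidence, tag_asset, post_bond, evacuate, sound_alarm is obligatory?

F(~disarm_system) at premise 5 means O(disarm_system).
Premise 4 is O(disclose_evidence ⊃ ~disarm_system); contrapositively O(disarm_system ⊃ ~disclose_evidence). Since O(disarm_system) holds, K gives O(~disclose_evidence).
The contrapositive of premise 8 (O(~notify_charter ⊃ disclose_evidence)) is O(~disclose_evidence ⊃ notify_charter), and O(~disclose_evidence) is already established, so O(notify_charter).
Premise 6, O(~rotate_keys ⊃ ~notify_charter), contraposes to O(notify_charter ⊃ rotate_keys); with O(notify_charter) we get O(rotate_keys).
Premise 2 is O(~tag_asset ⊃ ~rotate_keys); contrapositively O(rotate_keys ⊃ tag_asset). Since O(rotate_keys) holds, K gives O(tag_asset).
So O(tag_asset) holds — tag_asset is obligatory. None of the other listed options is made obligatory by any chain of premises.

tag_asset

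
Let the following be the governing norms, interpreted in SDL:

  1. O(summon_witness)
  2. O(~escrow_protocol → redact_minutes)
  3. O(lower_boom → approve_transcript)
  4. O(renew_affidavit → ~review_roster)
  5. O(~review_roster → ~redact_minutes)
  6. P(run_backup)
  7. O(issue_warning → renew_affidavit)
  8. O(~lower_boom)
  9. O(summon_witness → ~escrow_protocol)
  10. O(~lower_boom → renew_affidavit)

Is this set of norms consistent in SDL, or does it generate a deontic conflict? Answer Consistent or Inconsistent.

Inconsistent

Premise 8 states O(~lower_boom) outright.
With premise 10, O(~lower_boom → renew_affidavit), the K-axiom yields O(renew_affidavit).
Applying K to premise 4 (O(renew_affidavit → ~review_roster)) and O(renew_affidavit) yields O(~review_roster).
Applying K to premise 5 (O(~review_roster → ~redact_minutes)) and O(~review_roster) yields O(~redact_minutes).
Premise 2 is O(~escrow_protocol → redact_minutes); contrapositively O(~redact_minutes → escrow_protocol). Since O(~redact_minutes) holds, K gives O(escrow_protocol).
The contrapositive of premise 9 (O(summon_witness → ~escrow_protocol)) is O(escrow_protocol → ~summon_witness), and O(escrow_protocol) is already established, so O(~summon_witness).
However, premise 1 gives O(summon_witness).
We now have both O(~summon_witness) and O(summon_witness) — summon_witness is simultaneously obligatory and forbidden, violating the D-axiom.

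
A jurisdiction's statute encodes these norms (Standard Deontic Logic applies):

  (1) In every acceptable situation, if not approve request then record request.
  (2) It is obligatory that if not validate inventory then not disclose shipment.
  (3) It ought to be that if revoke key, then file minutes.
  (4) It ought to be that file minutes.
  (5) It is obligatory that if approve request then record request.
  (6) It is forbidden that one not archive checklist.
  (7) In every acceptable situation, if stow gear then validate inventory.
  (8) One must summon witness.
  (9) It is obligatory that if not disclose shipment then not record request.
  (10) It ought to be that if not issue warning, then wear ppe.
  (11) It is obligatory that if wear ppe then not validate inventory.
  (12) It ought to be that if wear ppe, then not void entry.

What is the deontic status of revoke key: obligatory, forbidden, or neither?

Neither

Premise 3 is O(revoke_key → file_minutes); even if O(file_minutes) held, inferring O(revoke_key) would be affirming the consequent — invalid.
No premise or chain of K-axiom applications forces O(revoke_key), and none forces O(¬revoke_key). So revoke_key is neither obligatory nor forbidden under these norms.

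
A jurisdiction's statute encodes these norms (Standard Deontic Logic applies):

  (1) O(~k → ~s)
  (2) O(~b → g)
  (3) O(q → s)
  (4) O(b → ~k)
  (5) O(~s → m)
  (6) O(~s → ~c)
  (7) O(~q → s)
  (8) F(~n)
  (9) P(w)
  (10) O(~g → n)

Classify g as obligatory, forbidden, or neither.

Obligatory

Premises 3 and 7 cover both cases: O(q → s) and O(~q → s). Since q ∨ ~q is a tautology, O(s) follows.
The contrapositive of premise 1 (O(~k → ~s)) is O(s → k), and O(s) is already established, so O(k).
Premise 4, O(b → ~k), contraposes to O(k → ~b); with O(k) we get O(~b).
Applying K to premise 2 (O(~b → g)) and O(~b) yields O(g).
Premises 5, 6, 8, 9, 10 do not contribute to this derivation.
Hence g is obligatory.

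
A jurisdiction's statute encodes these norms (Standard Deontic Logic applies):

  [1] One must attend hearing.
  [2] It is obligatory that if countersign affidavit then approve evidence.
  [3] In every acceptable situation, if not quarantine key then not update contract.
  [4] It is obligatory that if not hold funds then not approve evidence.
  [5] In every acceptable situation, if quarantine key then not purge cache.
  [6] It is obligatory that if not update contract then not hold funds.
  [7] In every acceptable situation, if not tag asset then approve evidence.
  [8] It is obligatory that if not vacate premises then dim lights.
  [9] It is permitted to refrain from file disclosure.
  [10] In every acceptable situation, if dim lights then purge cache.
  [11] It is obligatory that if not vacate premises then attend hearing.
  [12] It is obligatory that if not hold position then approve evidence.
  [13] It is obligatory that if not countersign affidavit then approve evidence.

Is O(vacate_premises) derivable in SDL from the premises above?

Premises 13 and 2 cover both cases: O(¬countersign_affidavit → approve_evidence) and O(countersign_affidavit → approve_evidence). Since ¬countersign_affidavit ∨ countersign_affidavit is a tautology, O(approve_evidence) follows.
The contrapositive of premise 4 (O(¬hold_funds → ¬approve_evidence)) is O(approve_evidence → hold_funds), and O(approve_evidence) is already established, so O(hold_funds).
The contrapositive of premise 6 (O(¬update_contract → ¬hold_funds)) is O(hold_funds → update_contract), and O(hold_funds) is already established, so O(update_contract).
The contrapositive of premise 3 (O(¬quarantine_key → ¬update_contract)) is O(update_contract → quarantine_key), and O(update_contract) is already established, so O(quarantine_key).
From O(quarantine_key) and premise 5, O(quarantine_key → ¬purge_cache), we obtain O(¬purge_cache).
Premise 10, O(dim_lights → purge_cache), contraposes to O(¬purge_cache → ¬dim_lights); with O(¬purge_cache) we get O(¬dim_lights).
Premise 8, O(¬vacate_premises → dim_lights), contraposes to O(¬dim_lights → vacate_premises); with O(¬dim_lights) we get O(vacate_premises).
Premises 1, 7, 9, 11, 12 do not contribute to this derivation.
So O(vacate_premises) follows.

Yes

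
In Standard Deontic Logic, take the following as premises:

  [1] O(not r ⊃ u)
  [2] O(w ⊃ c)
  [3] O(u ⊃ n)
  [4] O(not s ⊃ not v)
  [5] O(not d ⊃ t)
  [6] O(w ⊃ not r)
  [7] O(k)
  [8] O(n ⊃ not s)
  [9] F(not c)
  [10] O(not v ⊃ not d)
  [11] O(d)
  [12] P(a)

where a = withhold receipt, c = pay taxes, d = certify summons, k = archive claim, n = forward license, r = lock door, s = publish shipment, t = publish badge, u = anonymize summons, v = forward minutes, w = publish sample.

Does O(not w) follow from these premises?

Yes

From premise 11 we have O(d).
Premise 10, O(not v ⊃ not d), contraposes to O(d ⊃ v); with O(d) we get O(v).
Premise 4 is O(not s ⊃ not v); contrapositively O(v ⊃ s). Since O(v) holds, K gives O(s).
The contrapositive of premise 8 (O(n ⊃ not s)) is O(s ⊃ not n), and O(s) is already established, so O(not n).
The contrapositive of premise 3 (O(u ⊃ n)) is O(not n ⊃ not u), and O(not n) is already established, so O(not u).
Premise 1, O(not r ⊃ u), contraposes to O(not u ⊃ r); with O(not u) we get O(r).
The contrapositive of premise 6 (O(w ⊃ not r)) is O(r ⊃ not w), and O(r) is already established, so O(not w).
Premises 2, 5, 7, 9, 12 do not contribute to this derivation.
So O(not w) follows.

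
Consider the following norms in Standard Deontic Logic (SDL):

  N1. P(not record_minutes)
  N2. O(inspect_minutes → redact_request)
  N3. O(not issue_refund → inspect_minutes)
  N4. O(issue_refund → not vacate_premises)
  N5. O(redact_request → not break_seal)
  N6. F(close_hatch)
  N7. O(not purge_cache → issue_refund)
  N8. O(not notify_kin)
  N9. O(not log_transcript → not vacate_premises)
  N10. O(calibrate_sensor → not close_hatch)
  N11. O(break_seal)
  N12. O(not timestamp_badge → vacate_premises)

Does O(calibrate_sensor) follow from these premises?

Premise 10 is O(calibrate_sensor → not close_hatch); even if O(not close_hatch) held, inferring O(calibrate_sensor) would be affirming the consequent — invalid.
No other premise forces O(calibrate_sensor). An ideal world satisfying every premise can still have calibrate_sensor false, so O(calibrate_sensor) is not derivable.

No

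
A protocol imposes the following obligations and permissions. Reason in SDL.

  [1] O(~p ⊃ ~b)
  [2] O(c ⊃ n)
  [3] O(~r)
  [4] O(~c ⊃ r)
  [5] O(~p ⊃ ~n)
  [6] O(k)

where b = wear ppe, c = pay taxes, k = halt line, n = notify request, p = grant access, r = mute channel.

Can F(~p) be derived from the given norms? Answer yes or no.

Yes

Premise 3 states O(~r) outright.
The contrapositive of premise 4 (O(~c ⊃ r)) is O(~r ⊃ c), and O(~r) is already established, so O(c).
Applying K to premise 2 (O(c ⊃ n)) and O(c) yields O(n).
The contrapositive of premise 5 (O(~p ⊃ ~n)) is O(n ⊃ p), and O(n) is already established, so O(p).
Premises 1, 6 do not contribute to this derivation.
So O(p) holds, i.e. F(~p). The claim follows.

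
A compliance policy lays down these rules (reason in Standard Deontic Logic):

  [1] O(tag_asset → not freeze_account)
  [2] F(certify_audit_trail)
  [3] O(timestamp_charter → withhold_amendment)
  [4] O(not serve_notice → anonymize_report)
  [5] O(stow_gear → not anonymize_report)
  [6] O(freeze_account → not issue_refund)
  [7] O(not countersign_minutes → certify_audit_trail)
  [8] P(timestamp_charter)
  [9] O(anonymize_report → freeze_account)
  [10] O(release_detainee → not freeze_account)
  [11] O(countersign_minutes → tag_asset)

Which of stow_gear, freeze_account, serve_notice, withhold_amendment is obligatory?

Premise 2 is F(certify_audit_trail), i.e. O(not certify_audit_trail).
Premise 7, O(not countersign_minutes → certify_audit_trail), contraposes to O(not certify_audit_trail → countersign_minutes); with O(not certify_audit_trail) we get O(countersign_minutes).
From O(countersign_minutes) and premise 11, O(countersign_minutes → tag_asset), we obtain O(tag_asset).
Applying K to premise 1 (O(tag_asset → not freeze_account)) and O(tag_asset) yields O(not freeze_account).
The contrapositive of premise 9 (O(anonymize_report → freeze_account)) is O(not freeze_account → not anonymize_report), and O(not freeze_account) is already established, so O(not anonymize_report).
The contrapositive of premise 4 (O(not serve_notice → anonymize_report)) is O(not anonymize_report → serve_notice), and O(not anonymize_report) is already established, so O(serve_notice).
So O(serve_notice) holds — serve_notice is obligatory. None of the other listed options is made obligatory by any chain of premises.

serve_notice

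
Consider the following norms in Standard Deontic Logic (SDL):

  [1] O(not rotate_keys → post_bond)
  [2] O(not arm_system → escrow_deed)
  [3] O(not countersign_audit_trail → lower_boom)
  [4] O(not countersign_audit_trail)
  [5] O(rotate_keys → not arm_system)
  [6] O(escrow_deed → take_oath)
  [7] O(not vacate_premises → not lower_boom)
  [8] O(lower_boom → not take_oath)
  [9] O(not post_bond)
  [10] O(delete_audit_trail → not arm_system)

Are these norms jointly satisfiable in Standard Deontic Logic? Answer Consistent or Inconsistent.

Inconsistent

Premise 9 gives O(not post_bond).
Premise 1, O(not rotate_keys → post_bond), contraposes to O(not post_bond → rotate_keys); with O(not post_bond) we get O(rotate_keys).
Applying K to premise 5 (O(rotate_keys → not arm_system)) and O(rotate_keys) yields O(not arm_system).
Applying K to premise 2 (O(not arm_system → escrow_deed)) and O(not arm_system) yields O(escrow_deed).
Premise 6 is O(escrow_deed → take_oath); since O(escrow_deed), deontic closure gives O(take_oath).
The contrapositive of premise 8 (O(lower_boom → not take_oath)) is O(take_oath → not lower_boom), and O(take_oath) is already established, so O(not lower_boom).
The contrapositive of premise 3 (O(not countersign_audit_trail → lower_boom)) is O(not lower_boom → countersign_audit_trail), and O(not lower_boom) is already established, so O(countersign_audit_trail).
But premise 4 directly asserts O(not countersign_audit_trail).
We now have both O(countersign_audit_trail) and O(not countersign_audit_trail) — countersign_audit_trail is simultaneously obligatory and forbidden, violating the D-axiom.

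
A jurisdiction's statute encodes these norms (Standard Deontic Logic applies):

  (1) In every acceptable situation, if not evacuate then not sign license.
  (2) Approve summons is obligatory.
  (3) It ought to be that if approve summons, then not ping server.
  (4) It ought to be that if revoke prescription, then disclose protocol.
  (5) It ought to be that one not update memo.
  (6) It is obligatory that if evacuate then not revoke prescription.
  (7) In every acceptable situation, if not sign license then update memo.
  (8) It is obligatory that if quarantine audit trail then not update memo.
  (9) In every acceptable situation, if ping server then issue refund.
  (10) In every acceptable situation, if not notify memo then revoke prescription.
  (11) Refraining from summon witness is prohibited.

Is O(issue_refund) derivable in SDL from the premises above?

No

Premise 9 is O(ping_server → issue_refund), but O(ping_server) is not derivable from the premises, so it does not yield O(issue_refund).
No other premise forces O(issue_refund). An ideal world satisfying every premise can still have issue_refund false, so O(issue_refund) is not derivable.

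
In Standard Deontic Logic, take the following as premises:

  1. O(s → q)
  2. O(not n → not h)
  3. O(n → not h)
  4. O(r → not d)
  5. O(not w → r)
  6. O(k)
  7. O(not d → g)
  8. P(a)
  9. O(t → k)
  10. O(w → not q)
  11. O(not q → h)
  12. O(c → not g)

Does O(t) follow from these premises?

Premise 9 is O(t → k); even if O(k) held, inferring O(t) would be affirming the consequent — invalid.
No other premise forces O(t). An ideal world satisfying every premise can still have t false, so O(t) is not derivable.

No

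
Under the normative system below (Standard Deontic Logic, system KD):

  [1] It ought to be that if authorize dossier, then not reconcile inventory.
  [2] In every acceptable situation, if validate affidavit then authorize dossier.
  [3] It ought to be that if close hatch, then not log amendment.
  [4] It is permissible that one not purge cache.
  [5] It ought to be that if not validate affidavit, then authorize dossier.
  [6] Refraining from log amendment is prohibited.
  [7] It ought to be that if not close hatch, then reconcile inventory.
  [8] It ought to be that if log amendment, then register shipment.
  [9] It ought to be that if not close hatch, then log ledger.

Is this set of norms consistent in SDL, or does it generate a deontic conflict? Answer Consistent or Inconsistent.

Inconsistent

Premises 5 and 2 are O(¬validate_affidavit → authorize_dossier) and O(validate_affidavit → authorize_dossier); every ideal world satisfies ¬validate_affidavit or validate_affidavit, so in either case authorize_dossier holds — hence O(authorize_dossier).
From O(authorize_dossier) and premise 1, O(authorize_dossier → ¬reconcile_inventory), we obtain O(¬reconcile_inventory).
Premise 7 is O(¬close_hatch → reconcile_inventory); contrapositively O(¬reconcile_inventory → close_hatch). Since O(¬reconcile_inventory) holds, K gives O(close_hatch).
Premise 3 is O(close_hatch → ¬log_amendment); since O(close_hatch), deontic closure gives O(¬log_amendment).
However, F(¬log_amendment) at premise 6 amounts to O(log_amendment).
We now have both O(¬log_amendment) and O(log_amendment) — log_amendment is simultaneously obligatory and forbidden, violating the D-axiom.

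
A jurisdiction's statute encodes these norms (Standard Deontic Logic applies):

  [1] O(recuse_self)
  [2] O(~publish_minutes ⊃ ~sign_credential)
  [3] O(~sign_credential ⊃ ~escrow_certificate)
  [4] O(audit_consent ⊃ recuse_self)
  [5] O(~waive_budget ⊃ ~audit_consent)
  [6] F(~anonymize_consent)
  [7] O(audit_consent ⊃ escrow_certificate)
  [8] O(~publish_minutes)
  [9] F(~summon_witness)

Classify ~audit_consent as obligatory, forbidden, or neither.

Premise 8 gives O(~publish_minutes).
From O(~publish_minutes) and premise 2, O(~publish_minutes ⊃ ~sign_credential), we obtain O(~sign_credential).
Premise 3 is O(~sign_credential ⊃ ~escrow_certificate); since O(~sign_credential), deontic closure gives O(~escrow_certificate).
Premise 7 is O(audit_consent ⊃ escrow_certificate); contrapositively O(~escrow_certificate ⊃ ~audit_consent). Since O(~escrow_certificate) holds, K gives O(~audit_consent).
Premises 1, 4, 5, 6, 9 do not contribute to this derivation.
Hence ~audit_consent is obligatory.

Obligatory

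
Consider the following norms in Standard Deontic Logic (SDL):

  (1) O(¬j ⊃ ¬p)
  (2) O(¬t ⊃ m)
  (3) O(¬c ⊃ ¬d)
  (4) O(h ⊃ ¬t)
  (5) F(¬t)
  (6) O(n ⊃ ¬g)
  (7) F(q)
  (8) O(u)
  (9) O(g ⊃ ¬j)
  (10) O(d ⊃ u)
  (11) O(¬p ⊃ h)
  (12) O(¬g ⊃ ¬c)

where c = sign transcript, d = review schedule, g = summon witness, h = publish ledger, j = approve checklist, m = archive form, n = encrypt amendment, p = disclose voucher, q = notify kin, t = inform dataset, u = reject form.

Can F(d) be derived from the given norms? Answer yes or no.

Yes

F(¬t) at premise 5 means O(t).
Premise 4 is O(h ⊃ ¬t); contrapositively O(t ⊃ ¬h). Since O(t) holds, K gives O(¬h).
Premise 11, O(¬p ⊃ h), contraposes to O(¬h ⊃ p); with O(¬h) we get O(p).
Premise 1, O(¬j ⊃ ¬p), contraposes to O(p ⊃ j); with O(p) we get O(j).
The contrapositive of premise 9 (O(g ⊃ ¬j)) is O(j ⊃ ¬g), and O(j) is already established, so O(¬g).
From O(¬g) and premise 12, O(¬g ⊃ ¬c), we obtain O(¬c).
From O(¬c) and premise 3, O(¬c ⊃ ¬d), we obtain O(¬d).
Premises 2, 6, 7, 8, 10 do not contribute to this derivation.
So O(¬d) holds, i.e. F(d). The claim follows.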